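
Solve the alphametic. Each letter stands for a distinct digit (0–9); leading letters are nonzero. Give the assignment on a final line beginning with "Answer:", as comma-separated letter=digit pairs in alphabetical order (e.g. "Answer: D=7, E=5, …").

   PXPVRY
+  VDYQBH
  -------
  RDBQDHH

Step 1. [col 1: Y + H ≡ H (mod 10)] column 1: given nothing yet, carry-in 0, and all letters distinct, none taken yet, Y+H≡H (mod 10) forces Y=0 ⇒ Y=0.
Step 2. [col 1: Y + H ≡ H (mod 10)] H=3 is one option consistent with column 1 (Y + H ≡ H (mod 10), carry-in 0) — take it ⇒ H=3.
Step 3. [col 2: R + B ≡ H (mod 10)] B=2 is one option consistent with column 2 (R + B ≡ H (mod 10), carry-in 0) — take it. So B=2.
Step 4. [col 2: R + B ≡ H (mod 10)] column 2: given B=2, H=3, carry-in 0, and digits 0,2,3 already taken and all letters distinct, R+B≡H (mod 10) forces R=1 ⇒ R=1.
Step 5. [col 3: V + Q ≡ D (mod 10)] no forcing yet in column 3 (carry-in 0); D=5 is free and consistent — try it, so D=5.
Step 6. [col 3: V + Q ≡ D (mod 10)] V=6 is one option consistent with column 3 (V + Q ≡ D (mod 10), carry-in 0) — take it. So V=6.
Step 7. [col 3: V + Q ≡ D (mod 10)] from column 3 (V=6, D=5, carry-in 0, digits 0,1,2,3,5,6 already taken and all letters distinct): Q must equal 9. So Q=9.
Step 8. [col 4: P + Y ≡ Q (mod 10)] from column 4 (Y=0, Q=9, carry-in 1, digits 0,1,2,3,5,6,9 already taken and all letters distinct): P must equal 8. So P=8.
Step 9. [col 5: X + D ≡ B (mod 10)] from column 5 (D=5, B=2, carry-in 0, digits 0,1,2,3,5,6,8,9 already taken and all letters distinct): X must equal 7, so X=7.

Answer: B=2, D=5, H=3, P=8, Q=9, R=1, V=6, X=7, Y=0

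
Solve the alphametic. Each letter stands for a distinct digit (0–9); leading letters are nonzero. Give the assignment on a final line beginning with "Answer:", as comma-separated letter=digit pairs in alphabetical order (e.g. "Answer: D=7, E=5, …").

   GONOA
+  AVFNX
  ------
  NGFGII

Step 1. [col 1: A + X ≡ I (mod 10)] several values work for A in column 1 (A + X ≡ I (mod 10), carry-in 0); try A=9. So A=9.
Step 2. [N] adding two 5-digit numbers gives at most 5+1 digits, and here it does — N is that final carry and must be 1, so N=1.
Step 3. [col 1: A + X ≡ I (mod 10)] several values work for X in column 1 (A + X ≡ I (mod 10), carry-in 0); try X=7 ⇒ X=7.
Step 4. [col 1: A + X ≡ I (mod 10)] from column 1 (A=9, X=7, carry-in 0, digits 1,7,9 already taken and all letters distinct): I must equal 6, so I=6.
Step 5. [col 2: O + N ≡ I (mod 10)] column 2 reads O+N+carry(1)=I with N=1, I=6; with digits 1,6,7,9 already taken and all letters distinct, the only value for O is 4, so O=4.
Step 6. [col 3: N + F ≡ G (mod 10)] in column 3 we have N+F≡G with carry-in 0; given N=1 and digits 1,4,6,7,9 already taken and all letters distinct, that pins F to 2. So F=2.
Step 7. [col 3: N + F ≡ G (mod 10)] column 3: given N=1, F=2, carry-in 0, and digits 1,2,4,6,7,9 already taken and all letters distinct, N+F≡G (mod 10) forces G=3, so G=3.
Step 8. [col 4: O + V ≡ F (mod 10)] column 4: given O=4, F=2, carry-in 0, and digits 1,2,3,4,6,7,9 already taken and all letters distinct, O+V≡F (mod 10) forces V=8 ⇒ V=8.

Answer: A=9, F=2, G=3, I=6, N=1, O=4, V=8, X=7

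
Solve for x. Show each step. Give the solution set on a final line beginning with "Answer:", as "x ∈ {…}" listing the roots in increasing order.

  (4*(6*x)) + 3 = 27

Step 1. [(4*(6*x)) + 3 = 27] +3 is outermost — subtract 3 both sides ⇒ sub: 4*(6*x) = 24.
Step 2. [4*(6*x) = 24] leading coefficient 4: divide by 4, so div: 6*x = 6.
Step 3. [6*x = 6] leading coefficient 6: divide by 6 ⇒ div: x = 1.

Answer: x ∈ {1}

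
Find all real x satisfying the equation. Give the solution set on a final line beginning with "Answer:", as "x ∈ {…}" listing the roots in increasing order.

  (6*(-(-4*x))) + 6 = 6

Step 1. [(6*(-(-4*x))) + 6 = 6] the outer +6 inverts by subtracting 6. So sub: 6*(-(-4*x)) = 0.
Step 2. [6*(-(-4*x)) = 0] leading coefficient 6: divide by 6, so div: -(-4*x) = 0.
Step 3. [-(-4*x) = 0] LHS negated; negate both sides. So neg: -4*x = 0.
Step 4. [-4*x = 0] -4 out front; divide by -4. So div: x = 0.

Answer: x ∈ {0}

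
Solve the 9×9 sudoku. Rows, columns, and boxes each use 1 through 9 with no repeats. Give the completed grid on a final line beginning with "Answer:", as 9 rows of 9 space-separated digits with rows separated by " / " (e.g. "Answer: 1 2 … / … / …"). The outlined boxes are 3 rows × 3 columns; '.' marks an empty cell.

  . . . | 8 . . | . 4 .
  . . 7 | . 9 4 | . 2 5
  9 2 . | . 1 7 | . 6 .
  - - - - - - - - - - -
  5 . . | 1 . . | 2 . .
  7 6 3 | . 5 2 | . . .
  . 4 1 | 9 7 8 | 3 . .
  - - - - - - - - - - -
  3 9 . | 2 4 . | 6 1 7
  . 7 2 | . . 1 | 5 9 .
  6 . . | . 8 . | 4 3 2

Step 1. [r9c3∈{5}] only 5 remains possible at r9c3, so r9c3=5.
Step 2. [r1c1∈{1}] r1c1's peers cover all but 1. So r1c1=1.
Step 3. [r5c9∈{1,4,8,9}] r5c9 is the only open cell in col 9 admitting 1. So r5c9=1.
Step 4. [r2c1∈{8}] only 8 remains possible at r2c1 ⇒ r2c1=8.
Step 5. [r2c4∈{3,6}] 6 has one home in row 2: r2c4 ⇒ r2c4=6.
Step 6. [r5c7∈{8,9}] r5c7 is the only open cell in row 5 admitting 9. So r5c7=9.
Step 7. [r4c2∈{8}] only 8 remains possible at r4c2. So r4c2=8.
Step 8. [r4c6∈{3,6}] in col 6, 6 fits only at r4c6 ⇒ r4c6=6.
Step 9. [r1c6∈{3,5}] in col 6, 3 fits only at r1c6, so r1c6=3.
Step 10. [r3c9∈{3,8}] row 3 places 3 nowhere but r3c9 ⇒ r3c9=3.
Step 11. [r8c5∈{3,6}] 6 has one home in row 8: r8c5 ⇒ r8c5=6.
Step 12. [r2c7∈{1}] nothing but 1 survives at r2c7, so r2c7=1.
Step 13. [r6c8∈{5}] r6c8 is down to just 5 ⇒ r6c8=5.
Step 14. [r8c4∈{3}] nothing but 3 survives at r8c4 ⇒ r8c4=3.
Step 15. [r8c9∈{8}] only 8 remains possible at r8c9, so r8c9=8.
Step 16. [r9c4∈{7}] r9c4 is down to just 7, so r9c4=7.
Step 17. [r3c4∈{5}] r3c4 has the single candidate 5, so r3c4=5.
Step 18. [r7c6∈{5}] r7c6 is down to just 5, so r7c6=5.
Step 19. [r1c7∈{7}] r1c7 has the single candidate 7. So r1c7=7.
Step 20. [r1c2∈{5}] r1c2 has the single candidate 5 ⇒ r1c2=5.
Step 21. [r4c3∈{9}] only 9 remains possible at r4c3 ⇒ r4c3=9.
Step 22. [r3c3∈{4}] nothing but 4 survives at r3c3, so r3c3=4.
Step 23. [r5c4∈{4}] r5c4 is down to just 4. So r5c4=4.
Step 24. [r6c1∈{2}] nothing but 2 survives at r6c1 ⇒ r6c1=2.
Step 25. [r4c8∈{7}] r4c8 has the single candidate 7, so r4c8=7.
Step 26. [r8c1∈{4}] r8c1 is down to just 4 ⇒ r8c1=4.
Step 27. [r9c2∈{1}] only 1 remains possible at r9c2, so r9c2=1.
Step 28. [r1c3∈{6}] r1c3 is down to just 6, so r1c3=6.
Step 29. [r7c3∈{8}] r7c3's peers cover all but 8, so r7c3=8.
Step 30. [r9c6∈{9}] r9c6 is down to just 9, so r9c6=9.
Step 31. [r4c5∈{3}] only 3 remains possible at r4c5 ⇒ r4c5=3.
Step 32. [r3c7∈{8}] r3c7 has the single candidate 8 ⇒ r3c7=8.
Step 33. [r5c8∈{8}] r5c8's peers cover all but 8, so r5c8=8.
Step 34. [r4c9∈{4}] only 4 remains possible at r4c9 ⇒ r4c9=4.
Step 35. [r6c9∈{6}] nothing but 6 survives at r6c9. So r6c9=6.
Step 36. [r2c2∈{3}] only 3 remains possible at r2c2 ⇒ r2c2=3.
Step 37. [r1c5∈{2}] r1c5 is down to just 2, so r1c5=2.
Step 38. [r1c9∈{9}] r1c9's peers cover all but 9. So r1c9=9.

Answer: 1 5 6 8 2 3 7 4 9 / 8 3 7 6 9 4 1 2 5 / 9 2 4 5 1 7 8 6 3 / 5 8 9 1 3 6 2 7 4 / 7 6 3 4 5 2 9 8 1 / 2 4 1 9 7 8 3 5 6 / 3 9 8 2 4 5 6 1 7 / 4 7 2 3 6 1 5 9 8 / 6 1 5 7 8 9 4 3 2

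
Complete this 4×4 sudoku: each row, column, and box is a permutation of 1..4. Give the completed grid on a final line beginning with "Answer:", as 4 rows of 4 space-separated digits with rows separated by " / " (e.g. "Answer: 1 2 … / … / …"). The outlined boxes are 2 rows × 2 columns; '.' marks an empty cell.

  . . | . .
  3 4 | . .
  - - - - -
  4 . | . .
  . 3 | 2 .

Step 1. [r2c3∈{1}] r2c3's peers cover all but 1 ⇒ r2c3=1.
Step 2. [r1c1∈{1,2}] r1c1 is the only open cell in col 1 admitting 2 ⇒ r1c1=2.
Step 3. [r4c1∈{1}] only 1 remains possible at r4c1 ⇒ r4c1=1.
Step 4. [r1c3∈{3,4}] 4 has one home in col 3: r1c3. So r1c3=4.
Step 5. [r3c3∈{3}] nothing but 3 survives at r3c3 ⇒ r3c3=3.
Step 6. [r1c4∈{3}] only 3 remains possible at r1c4. So r1c4=3.
Step 7. [r3c2∈{2}] r3c2's peers cover all but 2, so r3c2=2.
Step 8. [r1c2∈{1}] nothing but 1 survives at r1c2, so r1c2=1.
Step 9. [r2c4∈{2}] only 2 remains possible at r2c4. So r2c4=2.
Step 10. [r3c4∈{1}] only 1 remains possible at r3c4. So r3c4=1.
Step 11. [r4c4∈{4}] only 4 remains possible at r4c4 ⇒ r4c4=4.

Answer: 2 1 4 3 / 3 4 1 2 / 4 2 3 1 / 1 3 2 4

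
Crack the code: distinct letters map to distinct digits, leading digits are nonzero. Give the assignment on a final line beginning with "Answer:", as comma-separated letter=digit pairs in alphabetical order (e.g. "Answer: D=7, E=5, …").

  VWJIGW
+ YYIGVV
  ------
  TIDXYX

Step 1. [col 1: W + V ≡ X (mod 10)] several values work for V in column 1 (W + V ≡ X (mod 10), carry-in 0); try V=1. So V=1.
Step 2. [col 1: W + V ≡ X (mod 10)] no forcing yet in column 1 (carry-in 0); W=2 is free and consistent — try it. So W=2.
Step 3. [col 1: W + V ≡ X (mod 10)] from column 1 (W=2, V=1, carry-in 0, digits 1,2 already taken and all letters distinct): X must equal 3. So X=3.
Step 4. [col 2: G + V ≡ Y (mod 10)] no forcing yet in column 2 (carry-in 0); Y=6 is free and consistent — try it. So Y=6.
Step 5. [col 2: G + V ≡ Y (mod 10)] column 2 reads G+V+carry(0)=Y with V=1, Y=6; with digits 1,2,3,6 already taken and all letters distinct, the only value for G is 5 ⇒ G=5.
Step 6. [col 3: I + G ≡ X (mod 10)] column 3 reads I+G+carry(0)=X with G=5, X=3; with digits 1,2,3,5,6 already taken and all letters distinct, the only value for I is 8. So I=8.
Step 7. [col 4: J + I ≡ D (mod 10)] from column 4 (I=8, carry-in 1, digits 1,2,3,5,6,8 already taken and all letters distinct): D must equal 9, so D=9.
Step 8. [col 4: J + I ≡ D (mod 10)] from column 4 (I=8, D=9, carry-in 1, digits 1,2,3,5,6,8,9 already taken and all letters distinct): J must equal 0, so J=0.
Step 9. [col 6: V + Y ≡ T (mod 10)] from column 6 (V=1, Y=6, carry-in 0, digits 0,1,2,3,5,6,8,9 already taken and all letters distinct): T must equal 7 ⇒ T=7.

Answer: D=9, G=5, I=8, J=0, T=7, V=1, W=2, X=3, Y=6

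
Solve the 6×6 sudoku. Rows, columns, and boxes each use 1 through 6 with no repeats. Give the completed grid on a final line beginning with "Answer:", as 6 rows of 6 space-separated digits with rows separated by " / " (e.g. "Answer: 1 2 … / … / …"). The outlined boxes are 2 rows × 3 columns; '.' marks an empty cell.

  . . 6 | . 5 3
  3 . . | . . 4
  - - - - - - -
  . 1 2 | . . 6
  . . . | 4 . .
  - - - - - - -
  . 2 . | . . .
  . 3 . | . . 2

Step 1. [r3c1∈{4,5}] r3c1 is the only open cell in row 3 admitting 4. So r3c1=4.
Step 2. [r3c4∈{3,5}] in row 3, 5 fits only at r3c4, so r3c4=5.
Step 3. [r5c4∈{1,3,6}] across col 4, 3 lands solely at r5c4 ⇒ r5c4=3.
Step 4. [r5c6∈{1,5}] 5 has one home in col 6: r5c6, so r5c6=5.
Step 5. [r4c5∈{1,2,3}] r4c5 is the only open cell in row 4 admitting 2. So r4c5=2.
Step 6. [r2c4∈{1,2,6}] row 2 places 2 nowhere but r2c4 ⇒ r2c4=2.
Step 7. [r6c4∈{1,6}] across col 4, 6 lands solely at r6c4 ⇒ r6c4=6.
Step 8. [r2c2∈{5}] r2c2 has the single candidate 5 ⇒ r2c2=5.
Step 9. [r2c3∈{1}] r2c3's peers cover all but 1. So r2c3=1.
Step 10. [r5c3∈{4}] only 4 remains possible at r5c3. So r5c3=4.
Step 11. [r5c5∈{1}] r5c5 is down to just 1, so r5c5=1.
Step 12. [r6c3∈{5}] r6c3 has the single candidate 5. So r6c3=5.
Step 13. [r5c1∈{6}] r5c1 is down to just 6 ⇒ r5c1=6.
Step 14. [r6c1∈{1}] nothing but 1 survives at r6c1 ⇒ r6c1=1.
Step 15. [r1c4∈{1}] r1c4 is down to just 1 ⇒ r1c4=1.
Step 16. [r4c3∈{3}] nothing but 3 survives at r4c3 ⇒ r4c3=3.
Step 17. [r4c2∈{6}] r4c2's peers cover all but 6. So r4c2=6.
Step 18. [r1c2∈{4}] r1c2 is down to just 4, so r1c2=4.
Step 19. [r4c6∈{1}] nothing but 1 survives at r4c6 ⇒ r4c6=1.
Step 20. [r6c5∈{4}] r6c5's peers cover all but 4. So r6c5=4.
Step 21. [r1c1∈{2}] r1c1's peers cover all but 2, so r1c1=2.
Step 22. [r2c5∈{6}] r2c5 has the single candidate 6, so r2c5=6.
Step 23. [r3c5∈{3}] only 3 remains possible at r3c5 ⇒ r3c5=3.
Step 24. [r4c1∈{5}] r4c1 is down to just 5, so r4c1=5.

Answer: 2 4 6 1 5 3 / 3 5 1 2 6 4 / 4 1 2 5 3 6 / 5 6 3 4 2 1 / 6 2 4 3 1 5 / 1 3 5 6 4 2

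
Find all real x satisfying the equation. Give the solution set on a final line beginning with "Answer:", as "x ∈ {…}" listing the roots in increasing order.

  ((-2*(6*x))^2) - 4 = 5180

Step 1. [((-2*(6*x))^2) - 4 = 5180] the outer -4 inverts by adding 4, so sub: (-2*(6*x))^2 = 5184.
Step 2. [(-2*(6*x))^2 = 5184] √ both sides: 5184 ≥ 0 gives two branches. So sqrt: -2*(6*x) = 72 or -72.
Step 3. [-2*(6*x) = 72 or -72] leading coefficient -2: divide by -2, so div: 6*x = -36 or 36.
Step 4. [6*x = -36 or 36] LHS = 6·(…); ÷6 both sides. So div: x = -6 or 6.

Answer: x ∈ {-6, 6}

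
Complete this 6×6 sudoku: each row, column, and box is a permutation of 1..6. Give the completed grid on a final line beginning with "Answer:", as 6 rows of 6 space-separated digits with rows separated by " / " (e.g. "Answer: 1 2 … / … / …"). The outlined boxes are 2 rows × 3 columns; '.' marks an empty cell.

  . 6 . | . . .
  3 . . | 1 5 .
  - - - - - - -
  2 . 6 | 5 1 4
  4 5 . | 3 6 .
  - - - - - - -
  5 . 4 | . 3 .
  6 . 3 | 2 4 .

Step 1. [r1c5∈{2}] r1c5's peers cover all but 2 ⇒ r1c5=2.
Step 2. [r6c2∈{1}] nothing but 1 survives at r6c2, so r6c2=1.
Step 3. [r2c2∈{2,4}] in row 2, 4 fits only at r2c2. So r2c2=4.
Step 4. [r1c1∈{1}] r1c1 has the single candidate 1 ⇒ r1c1=1.
Step 5. [r5c4∈{6}] r5c4 is down to just 6, so r5c4=6.
Step 6. [r6c6∈{5}] r6c6 is down to just 5 ⇒ r6c6=5.
Step 7. [r1c6∈{3}] r1c6 is down to just 3, so r1c6=3.
Step 8. [r2c3∈{2}] r2c3 has the single candidate 2. So r2c3=2.
Step 9. [r4c3∈{1}] nothing but 1 survives at r4c3 ⇒ r4c3=1.
Step 10. [r5c6∈{1}] r5c6's peers cover all but 1, so r5c6=1.
Step 11. [r1c3∈{5}] nothing but 5 survives at r1c3, so r1c3=5.
Step 12. [r2c6∈{6}] nothing but 6 survives at r2c6 ⇒ r2c6=6.
Step 13. [r3c2∈{3}] nothing but 3 survives at r3c2, so r3c2=3.
Step 14. [r4c6∈{2}] only 2 remains possible at r4c6 ⇒ r4c6=2.
Step 15. [r1c4∈{4}] r1c4 is down to just 4. So r1c4=4.
Step 16. [r5c2∈{2}] r5c2's peers cover all but 2 ⇒ r5c2=2.

Answer: 1 6 5 4 2 3 / 3 4 2 1 5 6 / 2 3 6 5 1 4 / 4 5 1 3 6 2 / 5 2 4 6 3 1 / 6 1 3 2 4 5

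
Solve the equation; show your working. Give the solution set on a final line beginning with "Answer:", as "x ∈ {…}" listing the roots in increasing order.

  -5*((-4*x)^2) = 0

Step 1. [-5*((-4*x)^2) = 0] -5·(inner) — divide through by -5, so div: (-4*x)^2 = 0.
Step 2. [(-4*x)^2 = 0] LHS squared, RHS 0 ≥ 0: apply √ (±) ⇒ sqrt: -4*x = 0.
Step 3. [-4*x = 0] -4 out front; divide by -4, so div: x = 0.

Answer: x ∈ {0}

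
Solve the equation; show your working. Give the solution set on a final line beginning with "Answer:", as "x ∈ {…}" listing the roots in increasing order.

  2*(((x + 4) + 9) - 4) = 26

Step 1. [2*(((x + 4) + 9) - 4) = 26] 2·(inner) — divide through by 2, so div: ((x + 4) + 9) - 4 = 13.
Step 2. [((x + 4) + 9) - 4 = 13] 4 comes off first (add 4). So sub: (x + 4) + 9 = 17.
Step 3. [(x + 4) + 9 = 17] subtract 9: x sits inside (… + 9) ⇒ sub: x + 4 = 8.
Step 4. [x + 4 = 8] peel the +4: subtract 4 from each side, so sub: x = 4.

Answer: x ∈ {4}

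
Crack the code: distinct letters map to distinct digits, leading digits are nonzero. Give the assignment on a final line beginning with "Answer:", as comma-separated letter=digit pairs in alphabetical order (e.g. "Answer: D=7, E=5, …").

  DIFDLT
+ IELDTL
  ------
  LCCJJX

Step 1. [col 1: T + L ≡ X (mod 10)] no forcing yet in column 1 (carry-in 0); L=8 is free and consistent — try it. So L=8.
Step 2. [col 1: T + L ≡ X (mod 10)] no forcing yet in column 1 (carry-in 0); T=6 is free and consistent — try it. So T=6.
Step 3. [col 1: T + L ≡ X (mod 10)] column 1 reads T+L+carry(0)=X with T=6, L=8; with digits 6,8 already taken and all letters distinct, the only value for X is 4, so X=4.
Step 4. [col 2: L + T ≡ J (mod 10)] column 2 reads L+T+carry(1)=J with L=8, T=6; with digits 4,6,8 already taken and all letters distinct, the only value for J is 5. So J=5.
Step 5. [col 3: D + D ≡ J (mod 10)] D=7 is one option consistent with column 3 (D + D ≡ J (mod 10), carry-in 1) — take it. So D=7.
Step 6. [col 4: F + L ≡ C (mod 10)] no forcing yet in column 4 (carry-in 1); F=3 is free and consistent — try it ⇒ F=3.
Step 7. [col 4: F + L ≡ C (mod 10)] column 4: given F=3, L=8, carry-in 1, and digits 3,4,5,6,7,8 already taken and all letters distinct, F+L≡C (mod 10) forces C=2, so C=2.
Step 8. [col 5: I + E ≡ C (mod 10)] several values work for E in column 5 (I + E ≡ C (mod 10), carry-in 1); try E=0, so E=0.
Step 9. [col 5: I + E ≡ C (mod 10)] in column 5 we have I+E≡C with carry-in 1; given E=0, C=2 and digits 0,2,3,4,5,6,7,8 already taken and all letters distinct, that pins I to 1 ⇒ I=1.

Answer: C=2, D=7, E=0, F=3, I=1, J=5, L=8, T=6, X=4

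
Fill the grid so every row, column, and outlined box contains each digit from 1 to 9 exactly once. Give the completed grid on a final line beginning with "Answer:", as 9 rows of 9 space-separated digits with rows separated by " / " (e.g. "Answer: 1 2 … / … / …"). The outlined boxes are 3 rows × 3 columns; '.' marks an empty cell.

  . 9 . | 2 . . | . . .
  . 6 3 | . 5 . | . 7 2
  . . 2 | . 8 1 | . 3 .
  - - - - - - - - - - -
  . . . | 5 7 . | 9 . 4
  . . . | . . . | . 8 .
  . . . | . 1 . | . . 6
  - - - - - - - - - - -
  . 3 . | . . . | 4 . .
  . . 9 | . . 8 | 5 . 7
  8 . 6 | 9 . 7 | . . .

Step 1. [r2c4∈{4}] r2c4's peers cover all but 4, so r2c4=4.
Step 2. [r1c3∈{1,4,5,7,8}] in box 1, 8 fits only at r1c3, so r1c3=8.
Step 3. [r9c2∈{1,2,4,5}] in row 9, 5 fits only at r9c2, so r9c2=5.
Step 4. [r1c1∈{1,4,5,7}] in row 1, 7 fits only at r1c1 ⇒ r1c1=7.
Step 5. [r4c3∈{1}] r4c3 has the single candidate 1. So r4c3=1.
Step 6. [r4c8∈{2}] r4c8's peers cover all but 2. So r4c8=2.
Step 7. [r5c5∈{2,3,4,6,9}] 9 has one home in col 5: r5c5. So r5c5=9.
Step 8. [r9c8∈{1}] r9c8 has the single candidate 1 ⇒ r9c8=1.
Step 9. [r8c2∈{1,2,4}] across col 2, 1 lands solely at r8c2 ⇒ r8c2=1.
Step 10. [r7c1∈{2}] only 2 remains possible at r7c1. So r7c1=2.
Step 11. [r7c5∈{6}] r7c5 is down to just 6. So r7c5=6.
Step 12. [r6c8∈{5}] only 5 remains possible at r6c8, so r6c8=5.
Step 13. [r8c4∈{3}] r8c4's peers cover all but 3 ⇒ r8c4=3.
Step 14. [r8c1∈{4}] only 4 remains possible at r8c1, so r8c1=4.
Step 15. [r5c4∈{6}] r5c4 has the single candidate 6 ⇒ r5c4=6.
Step 16. [r4c6∈{3}] nothing but 3 survives at r4c6 ⇒ r4c6=3.
Step 17. [r5c3∈{4,5,7}] 5 has one home in col 3: r5c3 ⇒ r5c3=5.
Step 18. [r6c3∈{4,7}] r6c3 is the only open cell in col 3 admitting 4 ⇒ r6c3=4.
Step 19. [r5c1∈{3}] only 3 remains possible at r5c1. So r5c1=3.
Step 20. [r1c6∈{6}] r1c6 has the single candidate 6. So r1c6=6.
Step 21. [r1c7∈{1}] r1c7 has the single candidate 1. So r1c7=1.
Step 22. [r5c7∈{7}] only 7 remains possible at r5c7. So r5c7=7.
Step 23. [r5c2∈{2}] only 2 remains possible at r5c2. So r5c2=2.
Step 24. [r9c7∈{2,3}] 2 has one home in col 7: r9c7, so r9c7=2.
Step 25. [r3c9∈{5,9}] row 3 places 9 nowhere but r3c9 ⇒ r3c9=9.
Step 26. [r4c2∈{8}] r4c2 is down to just 8, so r4c2=8.
Step 27. [r3c4∈{7}] r3c4's peers cover all but 7 ⇒ r3c4=7.
Step 28. [r7c4∈{1}] nothing but 1 survives at r7c4 ⇒ r7c4=1.
Step 29. [r7c9∈{8}] r7c9 is down to just 8. So r7c9=8.
Step 30. [r6c4∈{8}] r6c4 has the single candidate 8. So r6c4=8.
Step 31. [r3c1∈{5}] r3c1's peers cover all but 5, so r3c1=5.
Step 32. [r9c5∈{4}] r9c5 is down to just 4, so r9c5=4.
Step 33. [r6c1∈{9}] r6c1 has the single candidate 9. So r6c1=9.
Step 34. [r5c6∈{4}] r5c6 has the single candidate 4. So r5c6=4.
Step 35. [r7c3∈{7}] r7c3 has the single candidate 7 ⇒ r7c3=7.
Step 36. [r1c8∈{4}] r1c8's peers cover all but 4 ⇒ r1c8=4.
Step 37. [r5c9∈{1}] nothing but 1 survives at r5c9. So r5c9=1.
Step 38. [r8c5∈{2}] r8c5 has the single candidate 2 ⇒ r8c5=2.
Step 39. [r9c9∈{3}] r9c9 is down to just 3, so r9c9=3.
Step 40. [r3c2∈{4}] nothing but 4 survives at r3c2, so r3c2=4.
Step 41. [r8c8∈{6}] r8c8's peers cover all but 6 ⇒ r8c8=6.
Step 42. [r1c5∈{3}] nothing but 3 survives at r1c5. So r1c5=3.
Step 43. [r3c7∈{6}] r3c7 is down to just 6, so r3c7=6.
Step 44. [r2c1∈{1}] r2c1 has the single candidate 1 ⇒ r2c1=1.
Step 45. [r7c8∈{9}] only 9 remains possible at r7c8. So r7c8=9.
Step 46. [r6c6∈{2}] nothing but 2 survives at r6c6. So r6c6=2.
Step 47. [r6c2∈{7}] r6c2 has the single candidate 7 ⇒ r6c2=7.
Step 48. [r6c7∈{3}] r6c7 has the single candidate 3 ⇒ r6c7=3.
Step 49. [r4c1∈{6}] nothing but 6 survives at r4c1, so r4c1=6.
Step 50. [r1c9∈{5}] nothing but 5 survives at r1c9 ⇒ r1c9=5.
Step 51. [r2c6∈{9}] r2c6 has the single candidate 9, so r2c6=9.
Step 52. [r7c6∈{5}] nothing but 5 survives at r7c6. So r7c6=5.
Step 53. [r2c7∈{8}] r2c7 is down to just 8. So r2c7=8.

Answer: 7 9 8 2 3 6 1 4 5 / 1 6 3 4 5 9 8 7 2 / 5 4 2 7 8 1 6 3 9 / 6 8 1 5 7 3 9 2 4 / 3 2 5 6 9 4 7 8 1 / 9 7 4 8 1 2 3 5 6 / 2 3 7 1 6 5 4 9 8 / 4 1 9 3 2 8 5 6 7 / 8 5 6 9 4 7 2 1 3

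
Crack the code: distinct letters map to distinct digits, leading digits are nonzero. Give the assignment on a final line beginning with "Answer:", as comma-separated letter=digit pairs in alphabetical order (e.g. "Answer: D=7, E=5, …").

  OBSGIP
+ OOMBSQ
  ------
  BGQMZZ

Step 1. [col 1: P + Q ≡ Z (mod 10)] Z=2 is one option consistent with column 1 (P + Q ≡ Z (mod 10), carry-in 0) — take it, so Z=2.
Step 2. [col 1: P + Q ≡ Z (mod 10)] P=8 is one option consistent with column 1 (P + Q ≡ Z (mod 10), carry-in 0) — take it, so P=8.
Step 3. [col 1: P + Q ≡ Z (mod 10)] in column 1 we have P+Q≡Z with carry-in 0; given P=8, Z=2 and digits 2,8 already taken and all letters distinct, that pins Q to 4. So Q=4.
Step 4. [col 2: I + S ≡ Z (mod 10)] column 2 (I + S ≡ Z (mod 10), carry-in 1) doesn't pin S yet; pick S=5 and continue, so S=5.
Step 5. [col 2: I + S ≡ Z (mod 10)] from column 2 (S=5, Z=2, carry-in 1, digits 2,4,5,8 already taken and all letters distinct): I must equal 6. So I=6.
Step 6. [col 3: G + B ≡ M (mod 10)] M=9 is one option consistent with column 3 (G + B ≡ M (mod 10), carry-in 1) — take it, so M=9.
Step 7. [col 3: G + B ≡ M (mod 10)] column 3 (G + B ≡ M (mod 10), carry-in 1) doesn't pin B yet; pick B=7 and continue. So B=7.
Step 8. [col 3: G + B ≡ M (mod 10)] in column 3 we have G+B≡M with carry-in 1; given B=7, M=9 and digits 2,4,5,6,7,8,9 already taken and all letters distinct, that pins G to 1. So G=1.
Step 9. [col 5: B + O ≡ G (mod 10)] in column 5 we have B+O≡G with carry-in 1; given B=7, G=1 and digits 1,2,4,5,6,7,8,9 already taken and all letters distinct, that pins O to 3. So O=3.

Answer: B=7, G=1, I=6, M=9, O=3, P=8, Q=4, S=5, Z=2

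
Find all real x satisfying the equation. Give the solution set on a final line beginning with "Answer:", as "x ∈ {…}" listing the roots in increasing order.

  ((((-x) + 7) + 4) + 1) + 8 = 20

Step 1. [((((-x) + 7) + 4) + 1) + 8 = 20] subtract 8: x sits inside (… + 8) ⇒ sub: (((-x) + 7) + 4) + 1 = 12.
Step 2. [(((-x) + 7) + 4) + 1 = 12] subtract 1: x sits inside (… + 1), so sub: ((-x) + 7) + 4 = 11.
Step 3. [((-x) + 7) + 4 = 11] peel the +4: subtract 4 from each side. So sub: (-x) + 7 = 7.
Step 4. [(-x) + 7 = 7] peel the +7: subtract 7 from each side, so sub: -x = 0.
Step 5. [-x = 0] leading − — multiply by −1. So neg: x = 0.

Answer: x ∈ {0}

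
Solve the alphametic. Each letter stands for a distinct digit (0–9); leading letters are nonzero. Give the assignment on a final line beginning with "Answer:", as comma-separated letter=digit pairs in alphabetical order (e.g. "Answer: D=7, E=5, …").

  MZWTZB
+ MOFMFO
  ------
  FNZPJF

Step 1. [col 1: B + O ≡ F (mod 10)] no forcing yet in column 1 (carry-in 0); B=3 is free and consistent — try it. So B=3.
Step 2. [col 1: B + O ≡ F (mod 10)] column 1 (B + O ≡ F (mod 10), carry-in 0) doesn't pin O yet; pick O=5 and continue ⇒ O=5.
Step 3. [col 1: B + O ≡ F (mod 10)] column 1: given B=3, O=5, carry-in 0, and digits 3,5 already taken and all letters distinct, B+O≡F (mod 10) forces F=8 ⇒ F=8.
Step 4. [col 2: Z + F ≡ J (mod 10)] J=9 is one option consistent with column 2 (Z + F ≡ J (mod 10), carry-in 0) — take it, so J=9.
Step 5. [col 2: Z + F ≡ J (mod 10)] from column 2 (F=8, J=9, carry-in 0, digits 3,5,8,9 already taken and all letters distinct): Z must equal 1 ⇒ Z=1.
Step 6. [col 3: T + M ≡ P (mod 10)] several values work for M in column 3 (T + M ≡ P (mod 10), carry-in 0); try M=4, so M=4.
Step 7. [col 3: T + M ≡ P (mod 10)] several values work for P in column 3 (T + M ≡ P (mod 10), carry-in 0); try P=0 ⇒ P=0.
Step 8. [col 3: T + M ≡ P (mod 10)] from column 3 (M=4, P=0, carry-in 0, digits 0,1,3,4,5,8,9 already taken and all letters distinct): T must equal 6. So T=6.
Step 9. [col 4: W + F ≡ Z (mod 10)] in column 4 we have W+F≡Z with carry-in 1; given F=8, Z=1 and digits 0,1,3,4,5,6,8,9 already taken and all letters distinct, that pins W to 2 ⇒ W=2.
Step 10. [col 5: Z + O ≡ N (mod 10)] in column 5 we have Z+O≡N with carry-in 1; given Z=1, O=5 and digits 0,1,2,3,4,5,6,8,9 already taken and all letters distinct, that pins N to 7. So N=7.

Answer: B=3, F=8, J=9, M=4, N=7, O=5, P=0, T=6, W=2, Z=1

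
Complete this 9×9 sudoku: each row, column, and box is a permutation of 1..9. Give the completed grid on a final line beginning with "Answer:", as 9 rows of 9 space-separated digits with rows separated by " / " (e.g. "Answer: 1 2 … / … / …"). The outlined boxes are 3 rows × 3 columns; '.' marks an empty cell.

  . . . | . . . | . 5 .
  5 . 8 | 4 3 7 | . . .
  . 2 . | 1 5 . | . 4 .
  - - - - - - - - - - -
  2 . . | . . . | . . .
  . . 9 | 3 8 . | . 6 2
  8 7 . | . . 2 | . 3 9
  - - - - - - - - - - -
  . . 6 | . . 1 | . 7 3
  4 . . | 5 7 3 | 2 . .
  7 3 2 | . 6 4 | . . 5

Step 1. [r4c9∈{1,4,7,8}] in col 9, 4 fits only at r4c9, so r4c9=4.
Step 2. [r7c1∈{9}] only 9 remains possible at r7c1 ⇒ r7c1=9.
Step 3. [r8c3∈{1}] r8c3's peers cover all but 1 ⇒ r8c3=1.
Step 4. [r4c2∈{1,5,6}] box 4 places 6 nowhere but r4c2, so r4c2=6.
Step 5. [r9c4∈{8,9}] r9c4 is the only open cell in box 8 admitting 9. So r9c4=9.
Step 6. [r5c7∈{1,5,7}] 7 has one home in row 5: r5c7 ⇒ r5c7=7.
Step 7. [r8c9∈{6,8}] in row 8, 6 fits only at r8c9 ⇒ r8c9=6.
Step 8. [r2c9∈{1}] r2c9's peers cover all but 1, so r2c9=1.
Step 9. [r7c4∈{2,8}] across box 8, 8 lands solely at r7c4. So r7c4=8.
Step 10. [r5c2∈{1,4,5}] in row 5, 4 fits only at r5c2, so r5c2=4.
Step 11. [r2c2∈{9}] r2c2's peers cover all but 9 ⇒ r2c2=9.
Step 12. [r4c3∈{3,5}] across row 4, 3 lands solely at r4c3 ⇒ r4c3=3.
Step 13. [r3c3∈{7}] r3c3 is down to just 7. So r3c3=7.
Step 14. [r3c9∈{8}] only 8 remains possible at r3c9, so r3c9=8.
Step 15. [r1c4∈{2,6}] col 4 places 2 nowhere but r1c4, so r1c4=2.
Step 16. [r1c5∈{9}] r1c5 has the single candidate 9, so r1c5=9.
Step 17. [r4c5∈{1}] only 1 remains possible at r4c5. So r4c5=1.
Step 18. [r4c8∈{8}] only 8 remains possible at r4c8. So r4c8=8.
Step 19. [r3c6∈{6}] r3c6's peers cover all but 6. So r3c6=6.
Step 20. [r1c1∈{1,3,6}] r1c1 is the only open cell in col 1 admitting 6, so r1c1=6.
Step 21. [r6c7∈{1,5}] r6c7 is the only open cell in row 6 admitting 1. So r6c7=1.
Step 22. [r4c7∈{5}] r4c7's peers cover all but 5. So r4c7=5.
Step 23. [r3c7∈{3,9}] 9 has one home in row 3: r3c7 ⇒ r3c7=9.
Step 24. [r1c7∈{3}] r1c7 is down to just 3 ⇒ r1c7=3.
Step 25. [r9c8∈{1}] r9c8's peers cover all but 1, so r9c8=1.
Step 26. [r1c9∈{7}] r1c9 is down to just 7 ⇒ r1c9=7.
Step 27. [r5c6∈{5}] nothing but 5 survives at r5c6 ⇒ r5c6=5.
Step 28. [r3c1∈{3}] r3c1 has the single candidate 3 ⇒ r3c1=3.
Step 29. [r6c5∈{4}] r6c5 has the single candidate 4 ⇒ r6c5=4.
Step 30. [r2c8∈{2}] nothing but 2 survives at r2c8. So r2c8=2.
Step 31. [r8c2∈{8}] r8c2's peers cover all but 8. So r8c2=8.
Step 32. [r1c6∈{8}] r1c6 has the single candidate 8, so r1c6=8.
Step 33. [r7c5∈{2}] only 2 remains possible at r7c5. So r7c5=2.
Step 34. [r1c3∈{4}] r1c3 is down to just 4. So r1c3=4.
Step 35. [r7c2∈{5}] r7c2 has the single candidate 5. So r7c2=5.
Step 36. [r1c2∈{1}] r1c2 is down to just 1. So r1c2=1.
Step 37. [r5c1∈{1}] nothing but 1 survives at r5c1 ⇒ r5c1=1.
Step 38. [r4c6∈{9}] r4c6's peers cover all but 9 ⇒ r4c6=9.
Step 39. [r6c4∈{6}] r6c4 is down to just 6, so r6c4=6.
Step 40. [r8c8∈{9}] r8c8 is down to just 9 ⇒ r8c8=9.
Step 41. [r6c3∈{5}] r6c3 is down to just 5, so r6c3=5.
Step 42. [r9c7∈{8}] only 8 remains possible at r9c7. So r9c7=8.
Step 43. [r2c7∈{6}] nothing but 6 survives at r2c7. So r2c7=6.
Step 44. [r7c7∈{4}] only 4 remains possible at r7c7, so r7c7=4.
Step 45. [r4c4∈{7}] r4c4 has the single candidate 7. So r4c4=7.

Answer: 6 1 4 2 9 8 3 5 7 / 5 9 8 4 3 7 6 2 1 / 3 2 7 1 5 6 9 4 8 / 2 6 3 7 1 9 5 8 4 / 1 4 9 3 8 5 7 6 2 / 8 7 5 6 4 2 1 3 9 / 9 5 6 8 2 1 4 7 3 / 4 8 1 5 7 3 2 9 6 / 7 3 2 9 6 4 8 1 5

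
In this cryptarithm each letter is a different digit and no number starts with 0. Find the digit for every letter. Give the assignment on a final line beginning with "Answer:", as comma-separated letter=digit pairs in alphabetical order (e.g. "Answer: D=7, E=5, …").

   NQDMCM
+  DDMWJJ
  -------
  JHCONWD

Step 1. [col 1: M + J ≡ D (mod 10)] D=7 is one option consistent with column 1 (M + J ≡ D (mod 10), carry-in 0) — take it. So D=7.
Step 2. [col 1: M + J ≡ D (mod 10)] J=1 is one option consistent with column 1 (M + J ≡ D (mod 10), carry-in 0) — take it ⇒ J=1.
Step 3. [col 1: M + J ≡ D (mod 10)] from column 1 (J=1, D=7, carry-in 0, digits 1,7 already taken and all letters distinct): M must equal 6. So M=6.
Step 4. [col 2: C + J ≡ W (mod 10)] column 2 (C + J ≡ W (mod 10), carry-in 0) doesn't pin C yet; pick C=8 and continue ⇒ C=8.
Step 5. [col 2: C + J ≡ W (mod 10)] column 2 reads C+J+carry(0)=W with C=8, J=1; with digits 1,6,7,8 already taken and all letters distinct, the only value for W is 9. So W=9.
Step 6. [col 3: M + W ≡ N (mod 10)] column 3: given M=6, W=9, carry-in 0, and digits 1,6,7,8,9 already taken and all letters distinct, M+W≡N (mod 10) forces N=5. So N=5.
Step 7. [col 4: D + M ≡ O (mod 10)] column 4 reads D+M+carry(1)=O with D=7, M=6; with digits 1,5,6,7,8,9 already taken and all letters distinct, the only value for O is 4, so O=4.
Step 8. [col 5: Q + D ≡ C (mod 10)] from column 5 (D=7, C=8, carry-in 1, digits 1,4,5,6,7,8,9 already taken and all letters distinct): Q must equal 0. So Q=0.
Step 9. [col 6: N + D ≡ H (mod 10)] in column 6 we have N+D≡H with carry-in 0; given N=5, D=7 and digits 0,1,4,5,6,7,8,9 already taken and all letters distinct, that pins H to 2. So H=2.

Answer: C=8, D=7, H=2, J=1, M=6, N=5, O=4, Q=0, W=9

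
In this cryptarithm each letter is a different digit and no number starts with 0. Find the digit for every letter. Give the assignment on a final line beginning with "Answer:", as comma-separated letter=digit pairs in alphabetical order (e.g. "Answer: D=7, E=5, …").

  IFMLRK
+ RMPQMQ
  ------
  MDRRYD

Step 1. [col 1: K + Q ≡ D (mod 10)] several values work for D in column 1 (K + Q ≡ D (mod 10), carry-in 0); try D=4 ⇒ D=4.
Step 2. [col 1: K + Q ≡ D (mod 10)] several values work for Q in column 1 (K + Q ≡ D (mod 10), carry-in 0); try Q=5, so Q=5.
Step 3. [col 1: K + Q ≡ D (mod 10)] in column 1 we have K+Q≡D with carry-in 0; given Q=5, D=4 and digits 4,5 already taken and all letters distinct, that pins K to 9 ⇒ K=9.
Step 4. [col 2: R + M ≡ Y (mod 10)] column 2 (R + M ≡ Y (mod 10), carry-in 1) doesn't pin R yet; pick R=2 and continue ⇒ R=2.
Step 5. [col 2: R + M ≡ Y (mod 10)] Y=6 is one option consistent with column 2 (R + M ≡ Y (mod 10), carry-in 1) — take it, so Y=6.
Step 6. [col 2: R + M ≡ Y (mod 10)] column 2: given R=2, Y=6, carry-in 1, and digits 2,4,5,6,9 already taken and all letters distinct, R+M≡Y (mod 10) forces M=3, so M=3.
Step 7. [col 3: L + Q ≡ R (mod 10)] from column 3 (Q=5, R=2, carry-in 0, digits 2,3,4,5,6,9 already taken and all letters distinct): L must equal 7, so L=7.
Step 8. [col 4: M + P ≡ R (mod 10)] column 4: given M=3, R=2, carry-in 1, and digits 2,3,4,5,6,7,9 already taken and all letters distinct, M+P≡R (mod 10) forces P=8 ⇒ P=8.
Step 9. [col 5: F + M ≡ D (mod 10)] column 5 reads F+M+carry(1)=D with M=3, D=4; with digits 2,3,4,5,6,7,8,9 already taken and all letters distinct, the only value for F is 0. So F=0.
Step 10. [col 6: I + R ≡ M (mod 10)] column 6 reads I+R+carry(0)=M with R=2, M=3; with digits 0,2,3,4,5,6,7,8,9 already taken and all letters distinct, the only value for I is 1 ⇒ I=1.

Answer: D=4, F=0, I=1, K=9, L=7, M=3, P=8, Q=5, R=2, Y=6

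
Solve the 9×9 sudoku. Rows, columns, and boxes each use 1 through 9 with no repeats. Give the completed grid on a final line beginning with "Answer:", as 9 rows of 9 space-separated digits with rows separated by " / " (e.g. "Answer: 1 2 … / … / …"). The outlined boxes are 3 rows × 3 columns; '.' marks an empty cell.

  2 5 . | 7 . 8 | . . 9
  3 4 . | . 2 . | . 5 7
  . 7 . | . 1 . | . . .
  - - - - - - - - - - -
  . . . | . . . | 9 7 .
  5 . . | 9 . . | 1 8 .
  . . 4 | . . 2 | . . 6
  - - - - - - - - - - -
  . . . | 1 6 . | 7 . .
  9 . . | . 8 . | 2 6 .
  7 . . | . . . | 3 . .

Step 1. [r4c6∈{1,3,4,5,6}] r4c6 is the only open cell in col 6 admitting 1, so r4c6=1.
Step 2. [r6c8∈{3}] nothing but 3 survives at r6c8. So r6c8=3.
Step 3. [r2c3∈{1,6,8,9}] r2c3 is the only open cell in row 2 admitting 1 ⇒ r2c3=1.
Step 4. [r1c3∈{6}] r1c3 is down to just 6. So r1c3=6.
Step 5. [r3c1∈{8}] r3c1 has the single candidate 8, so r3c1=8.
Step 6. [r1c7∈{4}] r1c7 has the single candidate 4, so r1c7=4.
Step 7. [r2c4∈{6}] only 6 remains possible at r2c4. So r2c4=6.
Step 8. [r9c5∈{4,5,9}] r9c5 is the only open cell in col 5 admitting 9, so r9c5=9.
Step 9. [r9c2∈{1,2,6,8}] r9c2 is the only open cell in row 9 admitting 6 ⇒ r9c2=6.
Step 10. [r1c5∈{3}] r1c5 has the single candidate 3, so r1c5=3.
Step 11. [r5c3∈{2,3,7}] across col 3, 7 lands solely at r5c3 ⇒ r5c3=7.
Step 12. [r5c5∈{4}] only 4 remains possible at r5c5 ⇒ r5c5=4.
Step 13. [r4c9∈{2,4,5}] 4 has one home in row 4: r4c9. So r4c9=4.
Step 14. [r9c4∈{2,4,5}] 2 has one home in col 4: r9c4 ⇒ r9c4=2.
Step 15. [r4c5∈{5}] nothing but 5 survives at r4c5. So r4c5=5.
Step 16. [r8c2∈{1,3}] across box 7, 1 lands solely at r8c2 ⇒ r8c2=1.
Step 17. [r8c9∈{5}] nothing but 5 survives at r8c9. So r8c9=5.
Step 18. [r8c3∈{3}] r8c3 has the single candidate 3 ⇒ r8c3=3.
Step 19. [r8c4∈{4}] r8c4's peers cover all but 4. So r8c4=4.
Step 20. [r7c9∈{8}] only 8 remains possible at r7c9 ⇒ r7c9=8.
Step 21. [r4c4∈{3,8}] 3 has one home in col 4: r4c4 ⇒ r4c4=3.
Step 22. [r7c2∈{2}] r7c2's peers cover all but 2 ⇒ r7c2=2.
Step 23. [r9c6∈{5}] r9c6 has the single candidate 5. So r9c6=5.
Step 24. [r4c2∈{8}] nothing but 8 survives at r4c2, so r4c2=8.
Step 25. [r9c8∈{1,4}] across row 9, 4 lands solely at r9c8, so r9c8=4.
Step 26. [r3c3∈{9}] r3c3 is down to just 9 ⇒ r3c3=9.
Step 27. [r3c8∈{2}] nothing but 2 survives at r3c8, so r3c8=2.
Step 28. [r6c1∈{1}] only 1 remains possible at r6c1 ⇒ r6c1=1.
Step 29. [r4c3∈{2}] r4c3 has the single candidate 2 ⇒ r4c3=2.
Step 30. [r1c8∈{1}] r1c8's peers cover all but 1. So r1c8=1.
Step 31. [r5c6∈{6}] r5c6 is down to just 6. So r5c6=6.
Step 32. [r2c7∈{8}] nothing but 8 survives at r2c7 ⇒ r2c7=8.
Step 33. [r8c6∈{7}] r8c6's peers cover all but 7, so r8c6=7.
Step 34. [r7c6∈{3}] r7c6's peers cover all but 3, so r7c6=3.
Step 35. [r9c3∈{8}] nothing but 8 survives at r9c3, so r9c3=8.
Step 36. [r6c7∈{5}] r6c7 has the single candidate 5, so r6c7=5.
Step 37. [r2c6∈{9}] r2c6 has the single candidate 9 ⇒ r2c6=9.
Step 38. [r3c4∈{5}] nothing but 5 survives at r3c4, so r3c4=5.
Step 39. [r3c7∈{6}] r3c7 has the single candidate 6, so r3c7=6.
Step 40. [r4c1∈{6}] r4c1 has the single candidate 6 ⇒ r4c1=6.
Step 41. [r9c9∈{1}] nothing but 1 survives at r9c9. So r9c9=1.
Step 42. [r7c1∈{4}] only 4 remains possible at r7c1. So r7c1=4.
Step 43. [r6c5∈{7}] r6c5 is down to just 7. So r6c5=7.
Step 44. [r6c4∈{8}] r6c4 is down to just 8 ⇒ r6c4=8.
Step 45. [r3c6∈{4}] only 4 remains possible at r3c6 ⇒ r3c6=4.
Step 46. [r3c9∈{3}] r3c9's peers cover all but 3. So r3c9=3.
Step 47. [r7c8∈{9}] r7c8 has the single candidate 9. So r7c8=9.
Step 48. [r6c2∈{9}] nothing but 9 survives at r6c2, so r6c2=9.
Step 49. [r5c2∈{3}] r5c2 is down to just 3, so r5c2=3.
Step 50. [r5c9∈{2}] r5c9 has the single candidate 2. So r5c9=2.
Step 51. [r7c3∈{5}] r7c3 is down to just 5. So r7c3=5.

Answer: 2 5 6 7 3 8 4 1 9 / 3 4 1 6 2 9 8 5 7 / 8 7 9 5 1 4 6 2 3 / 6 8 2 3 5 1 9 7 4 / 5 3 7 9 4 6 1 8 2 / 1 9 4 8 7 2 5 3 6 / 4 2 5 1 6 3 7 9 8 / 9 1 3 4 8 7 2 6 5 / 7 6 8 2 9 5 3 4 1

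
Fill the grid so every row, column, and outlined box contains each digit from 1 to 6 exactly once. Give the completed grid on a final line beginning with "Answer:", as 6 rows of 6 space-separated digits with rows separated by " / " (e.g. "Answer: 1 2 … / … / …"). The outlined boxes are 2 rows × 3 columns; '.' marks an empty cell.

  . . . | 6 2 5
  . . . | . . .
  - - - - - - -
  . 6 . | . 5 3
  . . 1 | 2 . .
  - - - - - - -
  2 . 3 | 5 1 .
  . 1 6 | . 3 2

Step 1. [r3c1∈{4}] r3c1 has the single candidate 4 ⇒ r3c1=4.
Step 2. [r2c5∈{4}] r2c5 is down to just 4, so r2c5=4.
Step 3. [r2c4∈{1,3}] 3 has one home in col 4: r2c4 ⇒ r2c4=3.
Step 4. [r2c3∈{2,5}] in col 3, 5 fits only at r2c3 ⇒ r2c3=5.
Step 5. [r5c2∈{4}] only 4 remains possible at r5c2, so r5c2=4.
Step 6. [r1c2∈{3}] only 3 remains possible at r1c2 ⇒ r1c2=3.
Step 7. [r2c6∈{1}] r2c6's peers cover all but 1 ⇒ r2c6=1.
Step 8. [r4c5∈{6}] nothing but 6 survives at r4c5. So r4c5=6.
Step 9. [r4c1∈{3,5}] across row 4, 3 lands solely at r4c1, so r4c1=3.
Step 10. [r2c2∈{2}] r2c2's peers cover all but 2, so r2c2=2.
Step 11. [r3c4∈{1}] nothing but 1 survives at r3c4 ⇒ r3c4=1.
Step 12. [r5c6∈{6}] nothing but 6 survives at r5c6 ⇒ r5c6=6.
Step 13. [r3c3∈{2}] only 2 remains possible at r3c3 ⇒ r3c3=2.
Step 14. [r4c2∈{5}] r4c2 is down to just 5, so r4c2=5.
Step 15. [r2c1∈{6}] only 6 remains possible at r2c1. So r2c1=6.
Step 16. [r6c4∈{4}] r6c4's peers cover all but 4 ⇒ r6c4=4.
Step 17. [r6c1∈{5}] nothing but 5 survives at r6c1 ⇒ r6c1=5.
Step 18. [r1c3∈{4}] r1c3 has the single candidate 4, so r1c3=4.
Step 19. [r4c6∈{4}] r4c6 is down to just 4. So r4c6=4.
Step 20. [r1c1∈{1}] nothing but 1 survives at r1c1, so r1c1=1.

Answer: 1 3 4 6 2 5 / 6 2 5 3 4 1 / 4 6 2 1 5 3 / 3 5 1 2 6 4 / 2 4 3 5 1 6 / 5 1 6 4 3 2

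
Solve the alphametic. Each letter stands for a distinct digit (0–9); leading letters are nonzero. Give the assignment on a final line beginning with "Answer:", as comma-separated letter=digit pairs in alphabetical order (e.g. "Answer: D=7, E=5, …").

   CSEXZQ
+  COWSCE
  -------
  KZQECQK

Step 1. [col 1: Q + E ≡ K (mod 10)] column 1 (Q + E ≡ K (mod 10), carry-in 0) doesn't pin K yet; pick K=1 and continue ⇒ K=1.
Step 2. [col 1: Q + E ≡ K (mod 10)] no forcing yet in column 1 (carry-in 0); Q=3 is free and consistent — try it ⇒ Q=3.
Step 3. [col 1: Q + E ≡ K (mod 10)] column 1: given Q=3, K=1, carry-in 0, and digits 1,3 already taken and all letters distinct, Q+E≡K (mod 10) forces E=8. So E=8.
Step 4. [col 2: Z + C ≡ Q (mod 10)] no forcing yet in column 2 (carry-in 1); Z=5 is free and consistent — try it. So Z=5.
Step 5. [col 2: Z + C ≡ Q (mod 10)] column 2: given Z=5, Q=3, carry-in 1, and digits 1,3,5,8 already taken and all letters distinct, Z+C≡Q (mod 10) forces C=7 ⇒ C=7.
Step 6. [col 3: X + S ≡ C (mod 10)] column 3 (X + S ≡ C (mod 10), carry-in 1) doesn't pin X yet; pick X=2 and continue. So X=2.
Step 7. [col 3: X + S ≡ C (mod 10)] in column 3 we have X+S≡C with carry-in 1; given X=2, C=7 and digits 1,2,3,5,7,8 already taken and all letters distinct, that pins S to 4, so S=4.
Step 8. [col 4: E + W ≡ E (mod 10)] in column 4 we have E+W≡E with carry-in 0; given E=8 and digits 1,2,3,4,5,7,8 already taken and all letters distinct, that pins W to 0, so W=0.
Step 9. [col 5: S + O ≡ Q (mod 10)] column 5 reads S+O+carry(0)=Q with S=4, Q=3; with digits 0,1,2,3,4,5,7,8 already taken and all letters distinct, the only value for O is 9. So O=9.

Answer: C=7, E=8, K=1, O=9, Q=3, S=4, W=0, X=2, Z=5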